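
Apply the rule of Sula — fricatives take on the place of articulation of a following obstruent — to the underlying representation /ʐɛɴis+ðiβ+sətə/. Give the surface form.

[ʐɛɴiθðizsətə]

The rule targets /s/ (voiceless alveolar fricative), which sits before the trigger /ð/ (dental).
A voiceless dental fricative is [θ], so the surface segment is [θ].
The same rule applies at the second boundary: /β/ → [z] next to /s/.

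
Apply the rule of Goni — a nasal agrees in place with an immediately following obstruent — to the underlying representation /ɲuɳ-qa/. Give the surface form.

The rule targets /ɳ/ (voiced retroflex nasal), which sits before the trigger /q/ (uvular).
A voiced uvular nasal is [ɴ], so the surface segment is [ɴ].

[ɲuɴqa]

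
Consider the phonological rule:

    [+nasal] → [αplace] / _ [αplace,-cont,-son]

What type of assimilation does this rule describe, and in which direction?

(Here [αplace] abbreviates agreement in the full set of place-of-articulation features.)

The rule copies the place features (abbreviated [place]) from the environment onto the target, so the assimilating feature is place.
Since the environment is written after the underscore, the trigger follows the target; the direction is regressive.

regressive place assimilation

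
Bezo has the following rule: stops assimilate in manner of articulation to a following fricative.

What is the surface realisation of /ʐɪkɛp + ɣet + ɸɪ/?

/p/ is a voiceless bilabial stop. The following trigger /ɣ/ is a fricative, so /p/ must become a fricative as well.
Changing only its manner to fricative gives [ɸ] — the voiceless bilabial fricative.
The same rule applies at the second boundary: /t/ → [s] next to /ɸ/.

[ʐɪkɛɸɣesɸɪ]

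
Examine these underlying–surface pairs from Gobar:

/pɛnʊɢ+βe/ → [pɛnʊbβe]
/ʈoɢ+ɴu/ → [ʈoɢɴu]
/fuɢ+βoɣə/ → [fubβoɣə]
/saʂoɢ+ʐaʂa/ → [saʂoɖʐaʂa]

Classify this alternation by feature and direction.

regressive place assimilation

Comparing underlying and surface forms, /ɢ/ → [b] is the alternation; the neighbouring /β/ is constant.
The change uvular → bilabial matches the place of the following /β/, identifying this as place assimilation.
Manner and voice are unchanged, so the assimilation is partial, not total.
The same holds elsewhere in the data: /ɢ/ → [ɖ] before /ʐ/ (uvular → retroflex, matching retroflex) — only place changes, and always toward the following segment.
No alternation appears in [ʈoɢɴu]: there the adjacent consonants already agree in place (/ɢ/ and /ɴ/ are both uvular), so this form is consistent with the same rule.
Since the segment that changes precedes the conditioning segment, the assimilation is regressive.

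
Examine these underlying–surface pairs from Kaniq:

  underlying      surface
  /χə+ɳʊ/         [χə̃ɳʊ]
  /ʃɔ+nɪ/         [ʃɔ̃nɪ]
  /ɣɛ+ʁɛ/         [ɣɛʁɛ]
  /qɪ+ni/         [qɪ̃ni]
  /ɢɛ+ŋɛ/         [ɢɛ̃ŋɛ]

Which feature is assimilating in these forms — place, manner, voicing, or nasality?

The vowel /ə/ surfaces as nasalised [ə̃] next to the following nasal /ɳ/ — it has acquired the [+nasal] feature of its neighbour.
Likewise in the remaining data: /ɔ/ → [ɔ̃] before /n/; /ɪ/ → [ɪ̃] before /n/; /ɛ/ → [ɛ̃] before /ŋ/ — each time a vowel is nasalised next to a following nasal.
No change occurs in [ɣɛʁɛ] because the vowel at the boundary is adjacent to an oral consonant, not a nasal (/ɛ/ next to /ʁ/).

nasality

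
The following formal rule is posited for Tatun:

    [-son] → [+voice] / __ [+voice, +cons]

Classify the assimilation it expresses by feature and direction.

regressive voicing assimilation

The target ([-son], obstruents) acquires [+voice] next to a voiced consonant ([+voice, +cons]) — it takes on the voicing of its neighbour, so the feature that spreads is voicing.
The conditioning segment sits to the right of the focus bar, meaning the trigger follows the segment that changes — regressive assimilation.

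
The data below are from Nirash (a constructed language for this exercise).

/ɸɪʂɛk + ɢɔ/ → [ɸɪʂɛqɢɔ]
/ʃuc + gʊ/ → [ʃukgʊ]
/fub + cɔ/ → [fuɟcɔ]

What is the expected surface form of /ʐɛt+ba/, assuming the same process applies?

The data show regressive place assimilation: /k/ → [q] before /ɢ/; /c/ → [k] before /g/; /b/ → [ɟ] before /c/. In each pair only place changes, matching the following consonant, while manner and voice stay constant.
The rule targets /t/ (voiceless alveolar stop), which sits before the trigger /b/ (bilabial).
Changing only its place to bilabial gives [p] — the voiceless bilabial stop.

[ʐɛpba]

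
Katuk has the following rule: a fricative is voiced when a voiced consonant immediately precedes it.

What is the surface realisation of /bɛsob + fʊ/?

/f/ is a voiceless labiodental fricative. The preceding trigger /b/ is voiced, so /f/ must become voiced as well.
Changing only its voicing to voiced gives [v] — the voiced labiodental fricative.

[bɛsobvʊ]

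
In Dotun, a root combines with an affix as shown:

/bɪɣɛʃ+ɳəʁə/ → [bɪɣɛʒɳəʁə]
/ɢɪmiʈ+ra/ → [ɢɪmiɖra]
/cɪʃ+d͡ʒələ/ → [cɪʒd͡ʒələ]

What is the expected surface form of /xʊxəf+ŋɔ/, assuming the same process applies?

[xʊxəvŋɔ]

The data show regressive voicing assimilation: /ʃ/ → [ʒ] before /ɳ/; /ʈ/ → [ɖ] before /r/; /ʃ/ → [ʒ] before /d͡ʒ/. In each pair only voicing changes, matching the following consonant, while place and manner stay constant.
The rule targets /f/ (voiceless labiodental fricative), which sits before the trigger /ŋ/ (voiced).
The voiced labiodental fricative is [v], so /f/ → [v].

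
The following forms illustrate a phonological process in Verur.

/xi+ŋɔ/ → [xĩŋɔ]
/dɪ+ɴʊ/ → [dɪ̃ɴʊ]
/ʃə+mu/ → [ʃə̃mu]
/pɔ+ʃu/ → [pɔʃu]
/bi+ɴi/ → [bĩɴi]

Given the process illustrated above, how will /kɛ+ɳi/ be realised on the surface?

[kɛ̃ɳi]

The data show regressive nasality assimilation (vowel nasalisation): /i/ → [ĩ] before /ŋ/; /ɪ/ → [ɪ̃] before /ɴ/; /ə/ → [ə̃] before /m/; /i/ → [ĩ] before /ɴ/ — a vowel is nasalised by an immediately following nasal consonant.
No change occurs in [pɔʃu] because the vowel at the boundary is adjacent to an oral consonant, not a nasal (/ɔ/ next to /ʃ/).
/ɛ/ sits next to the nasal /ɳ/ and is therefore nasalised to [ɛ̃].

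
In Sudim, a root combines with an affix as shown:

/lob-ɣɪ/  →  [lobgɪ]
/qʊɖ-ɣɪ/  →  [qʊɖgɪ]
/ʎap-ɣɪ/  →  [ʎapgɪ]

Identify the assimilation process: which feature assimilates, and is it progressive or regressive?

The segment that alternates is /ɣ/, which surfaces as [g] when adjacent to /b/.
/ɣ/ is a fricative while /b/ is a stop; the output [g] is a stop, matching the trigger — so the feature that spreads is manner.
Place and voice are unchanged, so the assimilation is partial, not total.
Checking the remaining alternations: /ɣ/ → [g] after /ɖ/ (fricative → stop, matching a stop); /ɣ/ → [g] after /p/ (fricative → stop, matching a stop) — only manner changes, and always toward the preceding segment.
Since the segment that changes follows the conditioning segment, the assimilation is progressive.

progressive manner assimilation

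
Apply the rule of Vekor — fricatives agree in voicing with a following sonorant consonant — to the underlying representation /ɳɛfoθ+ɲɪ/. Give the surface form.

[ɳɛfoðɲɪ]

/θ/ is a voiceless dental fricative. The following trigger /ɲ/ is voiced, so /θ/ must become voiced as well.
The voiced dental fricative is [ð], so /θ/ → [ð].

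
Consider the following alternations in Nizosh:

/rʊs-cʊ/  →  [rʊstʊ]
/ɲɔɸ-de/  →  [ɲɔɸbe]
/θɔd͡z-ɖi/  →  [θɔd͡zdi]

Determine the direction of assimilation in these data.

progressive

Underlying /c/ is realised as [t] next to /s/; /s/ itself does not change.
The change palatal → alveolar matches the place of the preceding /s/, identifying this as place assimilation.
The same holds elsewhere in the data: /d/ → [b] after /ɸ/ (alveolar → bilabial, matching bilabial); /ɖ/ → [d] after /d͡z/ (retroflex → alveolar, matching alveolar) — only place changes, and always toward the preceding segment.
Since the segment that changes follows the conditioning segment, the assimilation is progressive.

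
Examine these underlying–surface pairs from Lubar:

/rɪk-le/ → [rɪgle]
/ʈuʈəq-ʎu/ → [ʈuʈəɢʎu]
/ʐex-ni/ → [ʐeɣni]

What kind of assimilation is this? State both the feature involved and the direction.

Underlying /k/ is realised as [g] next to /l/; /l/ itself does not change.
/k/ is voiceless while /l/ is voiced; the output [g] is voiced, matching the trigger — so the feature that spreads is voicing.
Place and manner are unchanged, so the assimilation is partial, not total.
Checking the remaining alternations: /q/ → [ɢ] before /ʎ/ (voiceless → voiced, matching voiced); /x/ → [ɣ] before /n/ (voiceless → voiced, matching voiced) — only voicing changes, and always toward the following segment.
Since the segment that changes precedes the conditioning segment, the assimilation is regressive.

regressive voicing assimilation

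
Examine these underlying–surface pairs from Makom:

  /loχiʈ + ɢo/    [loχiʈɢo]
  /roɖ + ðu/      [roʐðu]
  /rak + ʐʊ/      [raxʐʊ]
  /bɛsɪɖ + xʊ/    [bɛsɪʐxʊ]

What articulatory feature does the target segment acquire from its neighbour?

manner

Underlying /ɖ/ is realised as [ʐ] next to /ð/; /ð/ itself does not change.
The change stop → fricative matches the manner of the following /ð/, identifying this as manner assimilation.
The same holds elsewhere in the data: /k/ → [x] before /ʐ/ (stop → fricative, matching a fricative); /ɖ/ → [ʐ] before /x/ (stop → fricative, matching a fricative) — only manner changes, and always toward the following segment.
No alternation appears in [loχiʈɢo]: there the adjacent consonants already agree in manner (/ʈ/ and /ɢ/ are both stops), so this form is consistent with the same rule.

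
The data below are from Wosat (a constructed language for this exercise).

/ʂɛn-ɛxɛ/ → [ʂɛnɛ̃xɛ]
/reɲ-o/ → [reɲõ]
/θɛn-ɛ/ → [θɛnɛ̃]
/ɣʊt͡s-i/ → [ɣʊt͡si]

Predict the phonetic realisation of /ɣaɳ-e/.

The data show progressive nasality assimilation (vowel nasalisation): /ɛ/ → [ɛ̃] after /n/; /o/ → [õ] after /ɲ/ — a vowel is nasalised by an immediately preceding nasal consonant.
No change occurs in [ɣʊt͡si] because the vowel at the boundary is adjacent to an oral consonant, not a nasal (/i/ next to /t͡s/).
The vowel /e/ is adjacent to the preceding nasal /ɳ/, so it acquires [+nasal] and surfaces as [ẽ].

[ɣaɳẽ]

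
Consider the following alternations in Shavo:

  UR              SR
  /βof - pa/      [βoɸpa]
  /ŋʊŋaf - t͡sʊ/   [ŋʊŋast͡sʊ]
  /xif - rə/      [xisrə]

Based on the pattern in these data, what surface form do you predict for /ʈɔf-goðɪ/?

[ʈɔxgoðɪ]

The data show regressive place assimilation: /f/ → [ɸ] before /p/; /f/ → [s] before /t͡s/; /f/ → [s] before /r/. In each pair only place changes, matching the following consonant, while manner and voice stay constant.
/f/ is a voiceless labiodental fricative. The following trigger /g/ is velar, so /f/ must become velar as well.
The voiceless velar fricative is [x], so /f/ → [x].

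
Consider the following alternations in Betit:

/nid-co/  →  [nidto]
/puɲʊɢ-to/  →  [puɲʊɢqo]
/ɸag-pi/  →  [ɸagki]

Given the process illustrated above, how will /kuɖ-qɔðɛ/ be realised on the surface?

[kuɖʈɔðɛ]

The data show progressive place assimilation: /c/ → [t] after /d/; /t/ → [q] after /ɢ/; /p/ → [k] after /g/. In each pair only place changes, matching the preceding consonant, while manner and voice stay constant.
/q/ is a voiceless uvular stop. The preceding trigger /ɖ/ is retroflex, so /q/ must become retroflex as well.
Changing only its place to retroflex gives [ʈ] — the voiceless retroflex stop.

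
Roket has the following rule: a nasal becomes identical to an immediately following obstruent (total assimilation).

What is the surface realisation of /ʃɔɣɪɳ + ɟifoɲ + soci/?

[ʃɔɣɪɟɟifossoci]

/ɳ/ is the segment targeted by the rule; it sits immediately before /ɟ/, so it assimilates completely and surfaces as [ɟ].
At the second juncture, /ɲ/ likewise becomes [s] adjacent to /s/.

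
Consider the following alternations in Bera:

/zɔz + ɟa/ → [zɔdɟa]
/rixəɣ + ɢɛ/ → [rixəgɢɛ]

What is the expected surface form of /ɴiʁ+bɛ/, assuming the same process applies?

[ɴiɢbɛ]

The data show regressive manner assimilation: /z/ → [d] before /ɟ/; /ɣ/ → [g] before /ɢ/. In each pair only manner changes, matching the following consonant, while place and voice stay constant.
The rule targets /ʁ/ (voiced uvular fricative), which sits before the trigger /b/ (stop).
A voiced uvular stop is [ɢ], so the surface segment is [ɢ].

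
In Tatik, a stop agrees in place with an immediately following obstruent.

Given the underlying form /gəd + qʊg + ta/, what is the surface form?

[gəɢqʊdta]

/d/ is a voiced alveolar stop. The following trigger /q/ is uvular, so /d/ must become uvular as well.
A voiced uvular stop is [ɢ], so the surface segment is [ɢ].
The same rule applies at the second boundary: /g/ → [d] next to /t/.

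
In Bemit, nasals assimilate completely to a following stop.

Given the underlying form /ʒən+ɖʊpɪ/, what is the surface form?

/n/ is the segment targeted by the rule; it sits immediately before /ɖ/, so it assimilates completely and surfaces as [ɖ].

[ʒəɖɖʊpɪ]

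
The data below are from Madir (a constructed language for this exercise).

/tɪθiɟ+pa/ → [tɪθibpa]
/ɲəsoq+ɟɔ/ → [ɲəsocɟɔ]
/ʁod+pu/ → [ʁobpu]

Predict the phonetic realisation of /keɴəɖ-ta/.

The data show regressive place assimilation: /ɟ/ → [b] before /p/; /q/ → [c] before /ɟ/; /d/ → [b] before /p/. In each pair only place changes, matching the following consonant, while manner and voice stay constant.
The rule targets /ɖ/ (voiced retroflex stop), which sits before the trigger /t/ (alveolar).
A voiced alveolar stop is [d], so the surface segment is [d].

[keɴədta]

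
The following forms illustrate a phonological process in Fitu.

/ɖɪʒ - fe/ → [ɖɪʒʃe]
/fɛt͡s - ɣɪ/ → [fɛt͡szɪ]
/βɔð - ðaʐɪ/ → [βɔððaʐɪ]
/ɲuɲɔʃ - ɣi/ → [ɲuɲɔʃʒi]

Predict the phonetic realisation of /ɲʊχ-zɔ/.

[ɲʊχʁɔ]

The data show progressive place assimilation: /f/ → [ʃ] after /ʒ/; /ɣ/ → [z] after /t͡s/; /ɣ/ → [ʒ] after /ʃ/. In each pair only place changes, matching the preceding consonant, while manner and voice stay constant.
No alternation appears in [βɔððaʐɪ]: there the adjacent consonants already agree in place (/ð/ and /ð/ are both dental), so this form is consistent with the same rule.
/z/ is a voiced alveolar fricative. The preceding trigger /χ/ is uvular, so /z/ must become uvular as well.
A voiced uvular fricative is [ʁ], so the surface segment is [ʁ].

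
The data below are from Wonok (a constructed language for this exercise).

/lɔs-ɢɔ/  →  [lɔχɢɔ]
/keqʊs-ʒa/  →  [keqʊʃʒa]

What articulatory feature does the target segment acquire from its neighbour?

place

Comparing underlying and surface forms, /s/ → [χ] is the alternation; the neighbouring /ɢ/ is constant.
/s/ is alveolar while /ɢ/ is uvular; the output [χ] is uvular, matching the trigger — so the feature that spreads is place.
Checking the remaining alternation: /s/ → [ʃ] before /ʒ/ (alveolar → postalveolar, matching postalveolar) — only place changes, and always toward the following segment.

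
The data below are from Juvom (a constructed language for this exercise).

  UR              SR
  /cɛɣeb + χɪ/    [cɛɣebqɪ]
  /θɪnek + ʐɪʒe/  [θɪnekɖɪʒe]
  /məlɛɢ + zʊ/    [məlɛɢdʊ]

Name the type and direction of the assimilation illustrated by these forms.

progressive manner assimilation

Comparing underlying and surface forms, /χ/ → [q] is the alternation; the neighbouring /b/ is constant.
The change fricative → stop matches the manner of the preceding /b/, identifying this as manner assimilation.
Place and voice are unchanged, so the assimilation is partial, not total.
The other alternating forms pattern the same way: /ʐ/ → [ɖ] after /k/ (fricative → stop, matching a stop); /z/ → [d] after /ɢ/ (fricative → stop, matching a stop) — only manner changes, and always toward the preceding segment.
The trigger is the preceding segment, so the direction is progressive (perseverative).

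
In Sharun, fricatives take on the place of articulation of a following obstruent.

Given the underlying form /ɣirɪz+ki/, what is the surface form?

/z/ is a voiced alveolar fricative. The following trigger /k/ is velar, so /z/ must become velar as well.
The voiced velar fricative is [ɣ], so /z/ → [ɣ].

[ɣirɪɣki]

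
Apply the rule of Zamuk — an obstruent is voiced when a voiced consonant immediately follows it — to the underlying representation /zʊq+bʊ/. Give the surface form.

[zʊɢbʊ]

/q/ is a voiceless uvular stop. The following trigger /b/ is voiced, so /q/ must become voiced as well.
A voiced uvular stop is [ɢ], so the surface segment is [ɢ].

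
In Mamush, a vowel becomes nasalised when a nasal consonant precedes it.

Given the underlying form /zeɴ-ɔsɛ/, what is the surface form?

[zeɴɔ̃sɛ]

/ɔ/ sits next to the nasal /ɴ/ and is therefore nasalised to [ɔ̃].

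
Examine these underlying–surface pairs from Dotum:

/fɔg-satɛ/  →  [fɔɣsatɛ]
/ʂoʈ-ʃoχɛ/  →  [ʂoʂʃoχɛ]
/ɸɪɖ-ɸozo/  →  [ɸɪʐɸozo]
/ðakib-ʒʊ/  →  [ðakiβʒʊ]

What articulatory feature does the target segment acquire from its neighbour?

Underlying /g/ is realised as [ɣ] next to /s/; /s/ itself does not change.
The change stop → fricative matches the manner of the following /s/, identifying this as manner assimilation.
Checking the remaining alternations: /ʈ/ → [ʂ] before /ʃ/ (stop → fricative, matching a fricative); /ɖ/ → [ʐ] before /ɸ/ (stop → fricative, matching a fricative); /b/ → [β] before /ʒ/ (stop → fricative, matching a fricative) — only manner changes, and always toward the following segment.

manner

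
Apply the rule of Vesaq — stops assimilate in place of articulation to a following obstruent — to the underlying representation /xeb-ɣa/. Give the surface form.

The rule targets /b/ (voiced bilabial stop), which sits before the trigger /ɣ/ (velar).
A voiced velar stop is [g], so the surface segment is [g].

[xegɣa]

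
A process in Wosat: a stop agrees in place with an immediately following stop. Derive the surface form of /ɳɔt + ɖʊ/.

[ɳɔʈɖʊ]

The rule targets /t/ (voiceless alveolar stop), which sits before the trigger /ɖ/ (retroflex).
Changing only its place to retroflex gives [ʈ] — the voiceless retroflex stop.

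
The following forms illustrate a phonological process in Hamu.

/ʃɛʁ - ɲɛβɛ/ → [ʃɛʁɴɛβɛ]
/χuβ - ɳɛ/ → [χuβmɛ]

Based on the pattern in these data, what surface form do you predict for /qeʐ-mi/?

The data show progressive place assimilation: /ɲ/ → [ɴ] after /ʁ/; /ɳ/ → [m] after /β/. In each pair only place changes, matching the preceding consonant, while manner and voice stay constant.
/m/ is a voiced bilabial nasal. The preceding trigger /ʐ/ is retroflex, so /m/ must become retroflex as well.
Changing only its place to retroflex gives [ɳ] — the voiced retroflex nasal.

[qeʐɳi]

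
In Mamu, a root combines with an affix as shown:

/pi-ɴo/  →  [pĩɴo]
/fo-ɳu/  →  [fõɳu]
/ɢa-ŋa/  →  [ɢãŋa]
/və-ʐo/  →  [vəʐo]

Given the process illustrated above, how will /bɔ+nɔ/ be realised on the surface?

[bɔ̃nɔ]

The data show regressive nasality assimilation (vowel nasalisation): /i/ → [ĩ] before /ɴ/; /o/ → [õ] before /ɳ/; /a/ → [ã] before /ŋ/ — a vowel is nasalised by an immediately following nasal consonant.
No change occurs in [vəʐo] because the vowel at the boundary is adjacent to an oral consonant, not a nasal (/ə/ next to /ʐ/).
The vowel /ɔ/ is adjacent to the following nasal /n/, so it acquires [+nasal] and surfaces as [ɔ̃].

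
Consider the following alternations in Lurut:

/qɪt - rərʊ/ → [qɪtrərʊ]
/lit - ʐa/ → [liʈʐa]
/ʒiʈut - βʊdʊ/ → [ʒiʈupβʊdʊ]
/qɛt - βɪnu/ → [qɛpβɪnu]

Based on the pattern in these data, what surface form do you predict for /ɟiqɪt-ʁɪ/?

The data show regressive place assimilation: /t/ → [ʈ] before /ʐ/; /t/ → [p] before /β/. In each pair only place changes, matching the following consonant, while manner and voice stay constant.
Nothing changes in [qɪtrərʊ]: there the adjacent consonants already agree in place (/t/ and /r/ are both alveolar), so this form is consistent with the same rule.
/t/ is a voiceless alveolar stop. The following trigger /ʁ/ is uvular, so /t/ must become uvular as well.
The voiceless uvular stop is [q], so /t/ → [q].

[ɟiqɪqʁɪ]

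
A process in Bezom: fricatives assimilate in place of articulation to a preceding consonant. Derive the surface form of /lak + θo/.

/θ/ is a voiceless dental fricative. The preceding trigger /k/ is velar, so /θ/ must become velar as well.
Changing only its place to velar gives [x] — the voiceless velar fricative.

[lakxo]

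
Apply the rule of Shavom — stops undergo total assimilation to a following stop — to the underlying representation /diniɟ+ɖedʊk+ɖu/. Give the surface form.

[diniɖɖedʊɖɖu]

/ɟ/ is the segment targeted by the rule; it sits immediately before /ɖ/, so it assimilates completely and surfaces as [ɖ].
At the second juncture, /k/ likewise becomes [ɖ] adjacent to /ɖ/.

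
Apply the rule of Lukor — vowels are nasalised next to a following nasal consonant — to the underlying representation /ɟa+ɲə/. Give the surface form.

[ɟãɲə]

/a/ sits next to the nasal /ɲ/ and is therefore nasalised to [ã].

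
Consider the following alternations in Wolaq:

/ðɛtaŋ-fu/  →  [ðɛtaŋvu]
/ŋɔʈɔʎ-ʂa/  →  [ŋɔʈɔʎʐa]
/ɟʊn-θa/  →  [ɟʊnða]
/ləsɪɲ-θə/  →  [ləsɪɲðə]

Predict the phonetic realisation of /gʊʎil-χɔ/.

[gʊʎilʁɔ]

The data show progressive voicing assimilation: /f/ → [v] after /ŋ/; /ʂ/ → [ʐ] after /ʎ/; /θ/ → [ð] after /n/; /θ/ → [ð] after /ɲ/. In each pair only voicing changes, matching the preceding consonant, while place and manner stay constant.
/χ/ is a voiceless uvular fricative. The preceding trigger /l/ is voiced, so /χ/ must become voiced as well.
Changing only its voicing to voiced gives [ʁ] — the voiced uvular fricative.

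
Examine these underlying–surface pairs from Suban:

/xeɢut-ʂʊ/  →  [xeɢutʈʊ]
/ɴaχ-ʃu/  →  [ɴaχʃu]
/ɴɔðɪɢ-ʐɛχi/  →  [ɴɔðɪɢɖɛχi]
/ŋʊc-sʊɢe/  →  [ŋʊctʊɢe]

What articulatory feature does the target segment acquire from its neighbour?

manner

Comparing underlying and surface forms, /ʂ/ → [ʈ] is the alternation; the neighbouring /t/ is constant.
The change fricative → stop matches the manner of the preceding /t/, identifying this as manner assimilation.
The other alternating forms pattern the same way: /ʐ/ → [ɖ] after /ɢ/ (fricative → stop, matching a stop); /s/ → [t] after /c/ (fricative → stop, matching a stop) — only manner changes, and always toward the preceding segment.
No alternation appears in [ɴaχʃu]: there the adjacent consonants already agree in manner (/ʃ/ and /χ/ are both fricatives), so this form is consistent with the same rule.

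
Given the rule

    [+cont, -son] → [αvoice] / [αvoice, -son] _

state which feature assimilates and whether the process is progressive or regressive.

The shared variable α links the value of [voice] on the target to the same value on the neighbouring segment, so voicing is the feature that assimilates.
Since the environment is written before the underscore, the trigger precedes the target; the direction is progressive.

progressive voicing assimilation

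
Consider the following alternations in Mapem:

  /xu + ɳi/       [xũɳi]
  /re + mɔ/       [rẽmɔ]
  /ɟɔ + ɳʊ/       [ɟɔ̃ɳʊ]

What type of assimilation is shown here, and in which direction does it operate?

The vowel /u/ surfaces as nasalised [ũ] next to the following nasal /ɳ/ — it has acquired the [+nasal] feature of its neighbour.
Likewise in the remaining data: /e/ → [ẽ] before /m/; /ɔ/ → [ɔ̃] before /ɳ/ — each time a vowel is nasalised next to a following nasal.
Because the conditioning nasal is to the right of the vowel that changes, the process is regressive (anticipatory).

regressive nasality assimilation (vowel nasalisation)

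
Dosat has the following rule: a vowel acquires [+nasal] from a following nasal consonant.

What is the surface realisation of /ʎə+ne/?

[ʎə̃ne]

/ə/ sits next to the nasal /n/ and is therefore nasalised to [ə̃].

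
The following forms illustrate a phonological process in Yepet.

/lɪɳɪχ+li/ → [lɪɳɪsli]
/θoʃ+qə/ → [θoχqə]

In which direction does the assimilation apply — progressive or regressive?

The segment that alternates is /χ/, which surfaces as [s] when adjacent to /l/.
/χ/ is uvular while /l/ is alveolar; the output [s] is alveolar, matching the trigger — so the feature that spreads is place.
The same holds elsewhere in the data: /ʃ/ → [χ] before /q/ (postalveolar → uvular, matching uvular) — only place changes, and always toward the following segment.
Since the segment that changes precedes the conditioning segment, the assimilation is regressive.

regressive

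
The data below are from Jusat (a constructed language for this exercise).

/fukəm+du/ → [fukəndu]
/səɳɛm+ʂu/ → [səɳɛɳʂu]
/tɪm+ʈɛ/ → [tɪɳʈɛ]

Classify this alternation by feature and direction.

The segment that alternates is /m/, which surfaces as [n] when adjacent to /d/.
/m/ is bilabial while /d/ is alveolar; the output [n] is alveolar, matching the trigger — so the feature that spreads is place.
Manner and voice are unchanged, so the assimilation is partial, not total.
The other alternating forms pattern the same way: /m/ → [ɳ] before /ʂ/ (bilabial → retroflex, matching retroflex); /m/ → [ɳ] before /ʈ/ (bilabial → retroflex, matching retroflex) — only place changes, and always toward the following segment.
The trigger is the following segment, so the direction is regressive (anticipatory).

regressive place assimilation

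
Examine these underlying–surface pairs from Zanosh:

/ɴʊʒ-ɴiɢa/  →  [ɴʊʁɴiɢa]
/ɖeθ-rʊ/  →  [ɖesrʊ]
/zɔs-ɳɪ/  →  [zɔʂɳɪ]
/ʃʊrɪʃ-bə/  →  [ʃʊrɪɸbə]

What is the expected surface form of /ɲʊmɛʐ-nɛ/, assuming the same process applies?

The data show regressive place assimilation: /ʒ/ → [ʁ] before /ɴ/; /θ/ → [s] before /r/; /s/ → [ʂ] before /ɳ/; /ʃ/ → [ɸ] before /b/. In each pair only place changes, matching the following consonant, while manner and voice stay constant.
The rule targets /ʐ/ (voiced retroflex fricative), which sits before the trigger /n/ (alveolar).
Changing only its place to alveolar gives [z] — the voiced alveolar fricative.

[ɲʊmɛznɛ]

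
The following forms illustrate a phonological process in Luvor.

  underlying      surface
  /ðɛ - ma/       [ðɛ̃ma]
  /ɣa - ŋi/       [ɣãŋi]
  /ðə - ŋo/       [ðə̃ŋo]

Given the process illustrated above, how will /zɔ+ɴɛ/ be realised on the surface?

The data show regressive nasality assimilation (vowel nasalisation): /ɛ/ → [ɛ̃] before /m/; /a/ → [ã] before /ŋ/; /ə/ → [ə̃] before /ŋ/ — a vowel is nasalised by an immediately following nasal consonant.
The vowel /ɔ/ is adjacent to the following nasal /ɴ/, so it acquires [+nasal] and surfaces as [ɔ̃].

[zɔ̃ɴɛ]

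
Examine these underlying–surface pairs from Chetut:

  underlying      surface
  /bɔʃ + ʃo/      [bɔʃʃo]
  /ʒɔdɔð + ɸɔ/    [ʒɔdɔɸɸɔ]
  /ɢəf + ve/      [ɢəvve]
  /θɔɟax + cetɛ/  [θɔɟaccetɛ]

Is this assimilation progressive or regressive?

regressive

The segment that alternates is /ð/, which surfaces as [ɸ] when adjacent to /ɸ/.
The output [ɸ] is identical to the trigger /ɸ/ — every feature (place, manner, voicing) has been copied — so this is total assimilation.
The other forms behave the same way: /f/ → [v] before /v/; /x/ → [c] before /c/ — in each case the output is a copy of the following consonant.
In [bɔʃʃo] the two consonants at the boundary are already identical (/ʃ/ + /ʃ/), so the rule applies vacuously and nothing changes.
Since the segment that changes precedes the conditioning segment, the assimilation is regressive.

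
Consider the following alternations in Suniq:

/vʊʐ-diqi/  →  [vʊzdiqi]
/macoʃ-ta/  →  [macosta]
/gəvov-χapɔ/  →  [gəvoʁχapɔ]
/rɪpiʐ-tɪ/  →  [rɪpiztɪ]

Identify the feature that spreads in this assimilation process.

Comparing underlying and surface forms, /ʐ/ → [z] is the alternation; the neighbouring /d/ is constant.
The change retroflex → alveolar matches the place of the following /d/, identifying this as place assimilation.
The same holds elsewhere in the data: /ʃ/ → [s] before /t/ (postalveolar → alveolar, matching alveolar); /v/ → [ʁ] before /χ/ (labiodental → uvular, matching uvular); /ʐ/ → [z] before /t/ (retroflex → alveolar, matching alveolar) — only place changes, and always toward the following segment.

place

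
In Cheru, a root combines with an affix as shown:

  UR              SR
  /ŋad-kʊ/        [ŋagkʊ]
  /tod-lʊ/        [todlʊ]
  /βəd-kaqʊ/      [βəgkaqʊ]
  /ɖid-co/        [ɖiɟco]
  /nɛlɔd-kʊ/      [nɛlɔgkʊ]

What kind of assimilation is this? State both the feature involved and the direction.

regressive place assimilation

The segment that alternates is /d/, which surfaces as [g] when adjacent to /k/.
The change alveolar → velar matches the place of the following /k/, identifying this as place assimilation.
Manner and voice are unchanged, so the assimilation is partial, not total.
The same holds elsewhere in the data: /d/ → [ɟ] before /c/ (alveolar → palatal, matching palatal) — only place changes, and always toward the following segment.
Nothing changes in [todlʊ]: there the adjacent consonants already agree in place (/d/ and /l/ are both alveolar), so this form is consistent with the same rule.
The trigger is the following segment, so the direction is regressive (anticipatory).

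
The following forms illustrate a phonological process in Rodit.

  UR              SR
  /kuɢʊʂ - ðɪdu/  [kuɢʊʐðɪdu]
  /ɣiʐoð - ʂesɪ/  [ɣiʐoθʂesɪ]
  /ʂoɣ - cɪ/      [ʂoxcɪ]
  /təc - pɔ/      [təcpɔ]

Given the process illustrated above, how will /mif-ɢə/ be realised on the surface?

The data show regressive voicing assimilation: /ʂ/ → [ʐ] before /ð/; /ð/ → [θ] before /ʂ/; /ɣ/ → [x] before /c/. In each pair only voicing changes, matching the following consonant, while place and manner stay constant.
Nothing changes in [təcpɔ]: there the adjacent consonants already agree in voicing (/c/ and /p/ are both voiceless), so this form is consistent with the same rule.
/f/ is a voiceless labiodental fricative. The following trigger /ɢ/ is voiced, so /f/ must become voiced as well.
Changing only its voicing to voiced gives [v] — the voiced labiodental fricative.

[mivɢə]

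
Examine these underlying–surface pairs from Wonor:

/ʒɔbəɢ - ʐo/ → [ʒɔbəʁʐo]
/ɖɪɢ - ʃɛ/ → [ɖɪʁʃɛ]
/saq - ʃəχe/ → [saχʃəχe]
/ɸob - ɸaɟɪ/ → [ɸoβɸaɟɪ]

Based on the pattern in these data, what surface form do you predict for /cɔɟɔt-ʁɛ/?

[cɔɟɔsʁɛ]

The data show regressive manner assimilation: /ɢ/ → [ʁ] before /ʐ/; /ɢ/ → [ʁ] before /ʃ/; /q/ → [χ] before /ʃ/; /b/ → [β] before /ɸ/. In each pair only manner changes, matching the following consonant, while place and voice stay constant.
The rule targets /t/ (voiceless alveolar stop), which sits before the trigger /ʁ/ (fricative).
The voiceless alveolar fricative is [s], so /t/ → [s].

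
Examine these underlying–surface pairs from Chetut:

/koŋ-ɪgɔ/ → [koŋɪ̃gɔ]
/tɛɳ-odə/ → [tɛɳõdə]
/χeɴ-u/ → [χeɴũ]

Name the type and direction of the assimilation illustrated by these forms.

progressive nasality assimilation (vowel nasalisation)

The vowel /ɪ/ surfaces as nasalised [ɪ̃] next to the preceding nasal /ŋ/ — it has acquired the [+nasal] feature of its neighbour.
Likewise in the remaining data: /o/ → [õ] after /ɳ/; /u/ → [ũ] after /ɴ/ — each time a vowel is nasalised next to a preceding nasal.
Because the conditioning nasal is to the left of the vowel that changes, the process is progressive (perseverative).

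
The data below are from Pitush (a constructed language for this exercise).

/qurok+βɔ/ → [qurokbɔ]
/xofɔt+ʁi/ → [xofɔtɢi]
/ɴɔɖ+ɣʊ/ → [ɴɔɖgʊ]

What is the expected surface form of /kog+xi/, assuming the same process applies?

The data show progressive manner assimilation: /β/ → [b] after /k/; /ʁ/ → [ɢ] after /t/; /ɣ/ → [g] after /ɖ/. In each pair only manner changes, matching the preceding consonant, while place and voice stay constant.
/x/ is a voiceless velar fricative. The preceding trigger /g/ is a stop, so /x/ must become a stop as well.
The voiceless velar stop is [k], so /x/ → [k].

[kogki]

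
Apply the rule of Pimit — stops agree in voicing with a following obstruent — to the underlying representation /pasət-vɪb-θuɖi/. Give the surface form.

/t/ is a voiceless alveolar stop. The following trigger /v/ is voiced, so /t/ must become voiced as well.
The voiced alveolar stop is [d], so /t/ → [d].
The same rule applies at the second boundary: /b/ → [p] next to /θ/.

[pasədvɪpθuɖi]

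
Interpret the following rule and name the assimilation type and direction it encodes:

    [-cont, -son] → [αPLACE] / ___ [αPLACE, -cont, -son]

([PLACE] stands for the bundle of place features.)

regressive place assimilation

The shared variable α links the value of the place features (abbreviated [PLACE]) on the target to the same value on the neighbouring segment, so place is the feature that assimilates.
The conditioning segment sits to the right of the focus bar, meaning the trigger follows the segment that changes — regressive assimilation.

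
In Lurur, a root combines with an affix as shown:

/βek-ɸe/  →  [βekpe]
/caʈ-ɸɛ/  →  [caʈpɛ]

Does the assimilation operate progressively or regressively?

progressive

Comparing underlying and surface forms, /ɸ/ → [p] is the alternation; the neighbouring /k/ is constant.
/ɸ/ is a fricative while /k/ is a stop; the output [p] is a stop, matching the trigger — so the feature that spreads is manner.
Checking the remaining alternation: /ɸ/ → [p] after /ʈ/ (fricative → stop, matching a stop) — only manner changes, and always toward the preceding segment.
Since the segment that changes follows the conditioning segment, the assimilation is progressive.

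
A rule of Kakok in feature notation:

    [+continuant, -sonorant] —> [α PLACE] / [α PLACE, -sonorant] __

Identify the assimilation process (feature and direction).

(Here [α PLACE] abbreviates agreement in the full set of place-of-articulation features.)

The rule copies the place features (abbreviated [PLACE]) from the environment onto the target, so the assimilating feature is place.
The conditioning segment sits to the left of the focus bar, meaning the trigger precedes the segment that changes — progressive assimilation.

progressive place assimilation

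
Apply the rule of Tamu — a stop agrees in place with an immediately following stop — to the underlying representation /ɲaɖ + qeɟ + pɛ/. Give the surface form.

The rule targets /ɖ/ (voiced retroflex stop), which sits before the trigger /q/ (uvular).
The voiced uvular stop is [ɢ], so /ɖ/ → [ɢ].
At the second juncture, /ɟ/ likewise becomes [b] adjacent to /p/.

[ɲaɢqebpɛ]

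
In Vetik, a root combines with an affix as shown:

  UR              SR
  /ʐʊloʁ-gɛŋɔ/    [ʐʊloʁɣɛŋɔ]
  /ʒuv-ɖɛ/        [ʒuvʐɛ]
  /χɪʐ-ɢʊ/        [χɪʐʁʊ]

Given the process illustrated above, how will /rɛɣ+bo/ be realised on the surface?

The data show progressive manner assimilation: /g/ → [ɣ] after /ʁ/; /ɖ/ → [ʐ] after /v/; /ɢ/ → [ʁ] after /ʐ/. In each pair only manner changes, matching the preceding consonant, while place and voice stay constant.
The rule targets /b/ (voiced bilabial stop), which sits after the trigger /ɣ/ (fricative).
Changing only its manner to fricative gives [β] — the voiced bilabial fricative.

[rɛɣβo]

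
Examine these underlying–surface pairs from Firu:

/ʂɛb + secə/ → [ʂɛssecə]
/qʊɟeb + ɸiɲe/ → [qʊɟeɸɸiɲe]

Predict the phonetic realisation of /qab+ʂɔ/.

The data show regressive total assimilation (/b/ → [s] before /s/; /b/ → [ɸ] before /ɸ/): in every case the target segment becomes identical to its following neighbour, copying more than a single feature.
/b/ is the segment targeted by the rule; it sits immediately before /ʂ/, so it assimilates completely and surfaces as [ʂ].

[qaʂʂɔ]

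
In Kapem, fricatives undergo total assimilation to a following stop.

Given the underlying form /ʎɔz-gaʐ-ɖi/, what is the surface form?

/z/ is the segment targeted by the rule; it sits immediately before /g/, so it assimilates completely and surfaces as [g].
At the second juncture, /ʐ/ likewise becomes [ɖ] adjacent to /ɖ/.

[ʎɔggaɖɖi]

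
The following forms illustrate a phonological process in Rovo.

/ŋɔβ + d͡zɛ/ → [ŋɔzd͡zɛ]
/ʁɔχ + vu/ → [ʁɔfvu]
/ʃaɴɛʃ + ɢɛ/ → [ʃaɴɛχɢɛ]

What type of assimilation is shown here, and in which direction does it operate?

The segment that alternates is /β/, which surfaces as [z] when adjacent to /d͡z/.
/β/ is bilabial while /d͡z/ is alveolar; the output [z] is alveolar, matching the trigger — so the feature that spreads is place.
Manner and voice are unchanged, so the assimilation is partial, not total.
The same holds elsewhere in the data: /χ/ → [f] before /v/ (uvular → labiodental, matching labiodental); /ʃ/ → [χ] before /ɢ/ (postalveolar → uvular, matching uvular) — only place changes, and always toward the following segment.
Since the segment that changes precedes the conditioning segment, the assimilation is regressive.

regressive place assimilation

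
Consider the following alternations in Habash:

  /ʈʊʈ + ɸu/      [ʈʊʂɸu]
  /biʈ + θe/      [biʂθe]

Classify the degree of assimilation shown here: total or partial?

partial assimilation

The segment that alternates is /ʈ/, which surfaces as [ʂ] when adjacent to /ɸ/.
/ʈ/ is a stop while /ɸ/ is a fricative; the output [ʂ] is a fricative, matching the trigger — so the feature that spreads is manner.
Place and voice are unchanged, so the assimilation is partial, not total.
The other alternating form patterns the same way: /ʈ/ → [ʂ] before /θ/ (stop → fricative, matching a fricative) — only manner changes, and always toward the following segment.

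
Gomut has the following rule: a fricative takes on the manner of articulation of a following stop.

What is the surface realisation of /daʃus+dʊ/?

[daʃutdʊ]

/s/ is a voiceless alveolar fricative. The following trigger /d/ is a stop, so /s/ must become a stop as well.
A voiceless alveolar stop is [t], so the surface segment is [t].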